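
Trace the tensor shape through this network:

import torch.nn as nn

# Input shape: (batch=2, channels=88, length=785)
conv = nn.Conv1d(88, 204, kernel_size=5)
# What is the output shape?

Input shape: (2, 88, 785)
Output shape: (2, 204, 781)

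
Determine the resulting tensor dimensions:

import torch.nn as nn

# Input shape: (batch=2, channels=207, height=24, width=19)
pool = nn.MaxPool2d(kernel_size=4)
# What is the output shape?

Input shape: (2, 207, 24, 19)
Output shape: (2, 207, 6, 4)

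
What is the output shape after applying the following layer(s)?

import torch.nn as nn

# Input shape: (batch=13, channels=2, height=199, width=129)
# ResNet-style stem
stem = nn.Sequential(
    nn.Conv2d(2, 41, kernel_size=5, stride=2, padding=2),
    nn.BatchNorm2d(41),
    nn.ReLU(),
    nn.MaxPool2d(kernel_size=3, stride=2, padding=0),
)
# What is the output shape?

Input shape: (13, 2, 199, 129)
  -> after Conv2d 5x5 stride=2: (13, 41, 100, 65)
Output shape: (13, 41, 49, 32)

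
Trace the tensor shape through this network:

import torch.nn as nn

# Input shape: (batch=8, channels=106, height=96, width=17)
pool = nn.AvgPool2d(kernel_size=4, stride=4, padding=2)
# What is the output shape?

Input shape: (8, 106, 96, 17)
Output shape: (8, 106, 25, 5)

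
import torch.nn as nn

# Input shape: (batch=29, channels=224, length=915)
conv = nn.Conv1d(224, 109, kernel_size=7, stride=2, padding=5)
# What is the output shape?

Input shape: (29, 224, 915)
Output shape: (29, 109, 460)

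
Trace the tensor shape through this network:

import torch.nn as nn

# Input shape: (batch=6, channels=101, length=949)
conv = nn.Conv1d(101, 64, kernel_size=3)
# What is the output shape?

Input shape: (6, 101, 949)
Output shape: (6, 64, 947)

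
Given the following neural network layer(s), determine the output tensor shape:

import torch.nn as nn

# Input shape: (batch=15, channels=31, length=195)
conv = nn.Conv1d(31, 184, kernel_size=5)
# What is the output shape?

Input shape: (15, 31, 195)
Output shape: (15, 184, 191)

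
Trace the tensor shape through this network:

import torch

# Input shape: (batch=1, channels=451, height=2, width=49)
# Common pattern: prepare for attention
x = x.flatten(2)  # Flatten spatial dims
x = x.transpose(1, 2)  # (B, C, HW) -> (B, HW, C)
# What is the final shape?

Input shape: (1, 451, 2, 49)
  -> after flatten(2): (1, 451, 98)
Output shape: (1, 98, 451)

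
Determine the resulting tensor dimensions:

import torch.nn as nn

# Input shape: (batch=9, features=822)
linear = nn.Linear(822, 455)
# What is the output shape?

Input shape: (9, 822)
Output shape: (9, 455)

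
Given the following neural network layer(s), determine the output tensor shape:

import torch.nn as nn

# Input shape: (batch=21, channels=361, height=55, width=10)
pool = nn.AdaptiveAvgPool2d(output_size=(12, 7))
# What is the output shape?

Input shape: (21, 361, 55, 10)
Output shape: (21, 361, 12, 7)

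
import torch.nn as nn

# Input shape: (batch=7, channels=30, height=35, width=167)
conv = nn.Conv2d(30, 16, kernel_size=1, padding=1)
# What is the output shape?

Input shape: (7, 30, 35, 167)
Output shape: (7, 16, 37, 169)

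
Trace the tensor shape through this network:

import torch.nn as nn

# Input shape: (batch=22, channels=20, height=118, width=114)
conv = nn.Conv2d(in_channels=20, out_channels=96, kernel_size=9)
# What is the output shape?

Input shape: (22, 20, 118, 114)
Output shape: (22, 96, 110, 106)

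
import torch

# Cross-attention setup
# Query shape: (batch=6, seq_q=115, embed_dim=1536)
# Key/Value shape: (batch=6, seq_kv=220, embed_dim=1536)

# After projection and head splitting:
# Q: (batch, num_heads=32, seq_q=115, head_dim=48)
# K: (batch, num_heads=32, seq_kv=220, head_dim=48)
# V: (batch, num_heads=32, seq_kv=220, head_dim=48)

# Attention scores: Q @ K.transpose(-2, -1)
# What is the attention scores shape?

Input shape: (6, 115, 1536)
Output shape: (6, 32, 115, 220)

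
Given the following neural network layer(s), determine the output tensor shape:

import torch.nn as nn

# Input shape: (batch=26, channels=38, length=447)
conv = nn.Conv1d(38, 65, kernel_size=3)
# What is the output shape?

Input shape: (26, 38, 447)
Output shape: (26, 65, 445)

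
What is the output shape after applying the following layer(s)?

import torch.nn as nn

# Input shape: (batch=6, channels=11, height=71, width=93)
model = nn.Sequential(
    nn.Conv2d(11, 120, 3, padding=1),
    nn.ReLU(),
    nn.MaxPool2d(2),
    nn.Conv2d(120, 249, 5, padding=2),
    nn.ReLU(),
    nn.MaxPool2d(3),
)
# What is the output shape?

Input shape: (6, 11, 71, 93)
  -> after first Conv2d: (6, 120, 71, 93)
  -> after first MaxPool2d: (6, 120, 35, 46)
  -> after second Conv2d: (6, 249, 35, 46)
Output shape: (6, 249, 11, 15)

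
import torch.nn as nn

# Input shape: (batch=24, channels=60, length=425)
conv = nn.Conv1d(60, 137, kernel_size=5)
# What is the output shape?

Input shape: (24, 60, 425)
Output shape: (24, 137, 421)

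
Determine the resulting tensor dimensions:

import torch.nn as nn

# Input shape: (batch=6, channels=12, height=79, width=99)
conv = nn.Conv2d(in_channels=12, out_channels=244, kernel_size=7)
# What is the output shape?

Input shape: (6, 12, 79, 99)
Output shape: (6, 244, 73, 93)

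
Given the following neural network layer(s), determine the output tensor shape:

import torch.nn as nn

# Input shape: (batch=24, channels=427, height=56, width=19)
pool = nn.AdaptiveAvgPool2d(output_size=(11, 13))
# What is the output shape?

Input shape: (24, 427, 56, 19)
Output shape: (24, 427, 11, 13)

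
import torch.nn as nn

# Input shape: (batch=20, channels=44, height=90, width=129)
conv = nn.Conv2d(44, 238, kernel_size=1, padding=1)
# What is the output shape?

Input shape: (20, 44, 90, 129)
Output shape: (20, 238, 92, 131)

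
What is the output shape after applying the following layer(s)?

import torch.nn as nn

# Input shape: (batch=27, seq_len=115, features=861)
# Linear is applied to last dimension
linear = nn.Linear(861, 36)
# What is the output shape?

Input shape: (27, 115, 861)
Output shape: (27, 115, 36)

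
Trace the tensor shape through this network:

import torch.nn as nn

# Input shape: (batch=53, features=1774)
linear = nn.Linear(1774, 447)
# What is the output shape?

Input shape: (53, 1774)
Output shape: (53, 447)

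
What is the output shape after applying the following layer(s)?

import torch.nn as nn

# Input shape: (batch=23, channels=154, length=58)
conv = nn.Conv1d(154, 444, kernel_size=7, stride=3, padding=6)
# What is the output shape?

Input shape: (23, 154, 58)
Output shape: (23, 444, 22)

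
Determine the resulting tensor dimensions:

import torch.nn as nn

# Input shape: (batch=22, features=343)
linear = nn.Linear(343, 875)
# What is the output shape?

Input shape: (22, 343)
Output shape: (22, 875)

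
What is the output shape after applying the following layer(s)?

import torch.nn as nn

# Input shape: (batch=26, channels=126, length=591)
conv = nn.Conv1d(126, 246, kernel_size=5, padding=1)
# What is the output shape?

Input shape: (26, 126, 591)
Output shape: (26, 246, 589)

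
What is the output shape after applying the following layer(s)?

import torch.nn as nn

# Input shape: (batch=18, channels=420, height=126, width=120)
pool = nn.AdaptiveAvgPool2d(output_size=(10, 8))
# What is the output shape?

Input shape: (18, 420, 126, 120)
Output shape: (18, 420, 10, 8)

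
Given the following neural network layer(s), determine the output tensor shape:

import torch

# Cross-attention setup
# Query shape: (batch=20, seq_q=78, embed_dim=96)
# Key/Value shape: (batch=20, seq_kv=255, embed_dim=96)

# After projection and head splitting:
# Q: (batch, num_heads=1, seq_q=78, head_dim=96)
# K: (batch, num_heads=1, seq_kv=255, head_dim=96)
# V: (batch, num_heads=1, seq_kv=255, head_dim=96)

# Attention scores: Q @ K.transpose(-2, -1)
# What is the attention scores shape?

Input shape: (20, 78, 96)
Output shape: (20, 1, 78, 255)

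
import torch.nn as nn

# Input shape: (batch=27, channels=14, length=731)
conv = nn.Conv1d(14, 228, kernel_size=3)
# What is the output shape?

Input shape: (27, 14, 731)
Output shape: (27, 228, 729)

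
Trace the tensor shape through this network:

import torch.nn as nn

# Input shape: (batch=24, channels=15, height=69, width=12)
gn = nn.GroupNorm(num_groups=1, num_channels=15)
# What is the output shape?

Input shape: (24, 15, 69, 12)
Output shape: (24, 15, 69, 12)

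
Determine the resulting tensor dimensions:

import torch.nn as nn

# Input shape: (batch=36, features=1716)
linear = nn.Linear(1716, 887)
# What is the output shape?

Input shape: (36, 1716)
Output shape: (36, 887)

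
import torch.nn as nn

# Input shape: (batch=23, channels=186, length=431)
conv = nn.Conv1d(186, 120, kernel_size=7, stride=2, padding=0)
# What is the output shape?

Input shape: (23, 186, 431)
Output shape: (23, 120, 213)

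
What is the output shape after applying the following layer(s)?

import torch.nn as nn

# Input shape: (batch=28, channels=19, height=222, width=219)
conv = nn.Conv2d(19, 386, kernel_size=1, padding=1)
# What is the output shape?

Input shape: (28, 19, 222, 219)
Output shape: (28, 386, 224, 221)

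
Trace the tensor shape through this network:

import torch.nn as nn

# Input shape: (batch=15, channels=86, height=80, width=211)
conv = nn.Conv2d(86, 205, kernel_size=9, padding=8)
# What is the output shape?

Input shape: (15, 86, 80, 211)
Output shape: (15, 205, 88, 219)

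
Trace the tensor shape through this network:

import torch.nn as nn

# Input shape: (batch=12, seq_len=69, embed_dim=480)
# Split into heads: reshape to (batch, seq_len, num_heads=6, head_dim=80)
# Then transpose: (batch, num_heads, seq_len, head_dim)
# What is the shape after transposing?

Input shape: (12, 69, 480)
  -> after reshape: (12, 69, 6, 80)
Output shape: (12, 6, 69, 80)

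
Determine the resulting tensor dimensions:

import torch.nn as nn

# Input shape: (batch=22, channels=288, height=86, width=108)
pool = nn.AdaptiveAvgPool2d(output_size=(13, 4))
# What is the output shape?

Input shape: (22, 288, 86, 108)
Output shape: (22, 288, 13, 4)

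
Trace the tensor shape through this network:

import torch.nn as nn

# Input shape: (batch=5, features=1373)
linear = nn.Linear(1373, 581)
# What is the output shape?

Input shape: (5, 1373)
Output shape: (5, 581)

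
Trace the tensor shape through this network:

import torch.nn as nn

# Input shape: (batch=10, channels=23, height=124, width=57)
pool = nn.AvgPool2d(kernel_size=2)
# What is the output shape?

Input shape: (10, 23, 124, 57)
Output shape: (10, 23, 62, 28)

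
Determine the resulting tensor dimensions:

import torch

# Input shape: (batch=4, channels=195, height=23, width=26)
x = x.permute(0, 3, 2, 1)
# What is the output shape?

Input shape: (4, 195, 23, 26)
Output shape: (4, 26, 23, 195)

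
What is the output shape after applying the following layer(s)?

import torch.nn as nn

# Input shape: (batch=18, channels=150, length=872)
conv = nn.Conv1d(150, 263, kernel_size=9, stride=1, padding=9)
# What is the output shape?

Input shape: (18, 150, 872)
Output shape: (18, 263, 882)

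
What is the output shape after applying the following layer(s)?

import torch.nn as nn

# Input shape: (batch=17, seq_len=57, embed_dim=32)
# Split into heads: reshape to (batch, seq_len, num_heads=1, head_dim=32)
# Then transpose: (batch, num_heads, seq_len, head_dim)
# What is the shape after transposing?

Input shape: (17, 57, 32)
  -> after reshape: (17, 57, 1, 32)
Output shape: (17, 1, 57, 32)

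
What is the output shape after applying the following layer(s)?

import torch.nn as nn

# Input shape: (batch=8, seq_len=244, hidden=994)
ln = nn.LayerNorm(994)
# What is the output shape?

Input shape: (8, 244, 994)
Output shape: (8, 244, 994)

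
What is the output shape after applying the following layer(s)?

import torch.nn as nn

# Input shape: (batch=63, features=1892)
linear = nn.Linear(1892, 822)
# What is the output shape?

Input shape: (63, 1892)
Output shape: (63, 822)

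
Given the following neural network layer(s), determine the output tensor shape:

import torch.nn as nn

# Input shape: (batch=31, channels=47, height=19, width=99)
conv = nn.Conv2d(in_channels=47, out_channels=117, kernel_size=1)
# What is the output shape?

Input shape: (31, 47, 19, 99)
Output shape: (31, 117, 19, 99)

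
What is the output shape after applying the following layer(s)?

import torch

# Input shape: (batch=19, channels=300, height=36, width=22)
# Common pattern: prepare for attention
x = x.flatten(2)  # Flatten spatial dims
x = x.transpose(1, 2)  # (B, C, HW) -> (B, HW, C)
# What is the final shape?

Input shape: (19, 300, 36, 22)
  -> after flatten(2): (19, 300, 792)
Output shape: (19, 792, 300)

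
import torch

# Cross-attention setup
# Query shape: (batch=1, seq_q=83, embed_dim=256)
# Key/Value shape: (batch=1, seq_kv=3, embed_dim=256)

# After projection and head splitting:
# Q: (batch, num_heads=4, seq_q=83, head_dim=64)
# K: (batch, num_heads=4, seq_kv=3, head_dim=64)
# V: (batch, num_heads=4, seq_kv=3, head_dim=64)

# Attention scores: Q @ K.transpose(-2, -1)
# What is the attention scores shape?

Input shape: (1, 83, 256)
Output shape: (1, 4, 83, 3)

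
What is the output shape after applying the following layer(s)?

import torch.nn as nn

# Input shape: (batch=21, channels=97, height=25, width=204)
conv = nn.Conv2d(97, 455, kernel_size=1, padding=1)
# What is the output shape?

Input shape: (21, 97, 25, 204)
Output shape: (21, 455, 27, 206)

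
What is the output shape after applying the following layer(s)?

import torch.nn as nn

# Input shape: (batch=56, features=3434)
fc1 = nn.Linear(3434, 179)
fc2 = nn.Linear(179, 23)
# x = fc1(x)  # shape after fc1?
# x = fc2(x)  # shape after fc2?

Input shape: (56, 3434)
  -> after fc1: (56, 179)
Output shape: (56, 23)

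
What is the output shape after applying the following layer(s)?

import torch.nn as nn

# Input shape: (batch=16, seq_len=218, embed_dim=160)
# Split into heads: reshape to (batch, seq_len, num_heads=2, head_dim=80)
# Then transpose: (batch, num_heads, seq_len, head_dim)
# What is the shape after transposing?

Input shape: (16, 218, 160)
  -> after reshape: (16, 218, 2, 80)
Output shape: (16, 2, 218, 80)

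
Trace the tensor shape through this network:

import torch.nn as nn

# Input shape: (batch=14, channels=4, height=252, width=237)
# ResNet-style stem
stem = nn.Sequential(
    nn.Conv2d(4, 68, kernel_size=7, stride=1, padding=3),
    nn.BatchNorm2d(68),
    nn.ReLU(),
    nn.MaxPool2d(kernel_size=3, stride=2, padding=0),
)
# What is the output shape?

Input shape: (14, 4, 252, 237)
  -> after Conv2d 7x7 stride=1: (14, 68, 252, 237)
Output shape: (14, 68, 125, 118)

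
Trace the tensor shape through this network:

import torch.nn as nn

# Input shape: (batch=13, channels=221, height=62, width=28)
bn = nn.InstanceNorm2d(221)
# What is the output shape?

Input shape: (13, 221, 62, 28)
Output shape: (13, 221, 62, 28)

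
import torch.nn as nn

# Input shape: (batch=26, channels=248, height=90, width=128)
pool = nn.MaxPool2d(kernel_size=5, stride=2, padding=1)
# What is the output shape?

Input shape: (26, 248, 90, 128)
Output shape: (26, 248, 44, 63)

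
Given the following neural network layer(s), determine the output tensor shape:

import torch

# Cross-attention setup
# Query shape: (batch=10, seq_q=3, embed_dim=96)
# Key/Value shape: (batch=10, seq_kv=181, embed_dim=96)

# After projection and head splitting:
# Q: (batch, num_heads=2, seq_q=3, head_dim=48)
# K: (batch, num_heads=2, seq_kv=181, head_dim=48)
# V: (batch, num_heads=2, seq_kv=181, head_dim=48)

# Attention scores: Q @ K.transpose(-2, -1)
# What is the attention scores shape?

Input shape: (10, 3, 96)
Output shape: (10, 2, 3, 181)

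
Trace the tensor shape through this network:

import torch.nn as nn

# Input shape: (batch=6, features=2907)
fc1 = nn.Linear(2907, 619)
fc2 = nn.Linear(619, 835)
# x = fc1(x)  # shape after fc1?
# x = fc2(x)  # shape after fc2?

Input shape: (6, 2907)
  -> after fc1: (6, 619)
Output shape: (6, 835)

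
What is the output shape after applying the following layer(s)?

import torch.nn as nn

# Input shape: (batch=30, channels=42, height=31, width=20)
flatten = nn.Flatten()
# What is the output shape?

Input shape: (30, 42, 31, 20)
Output shape: (30, 26040)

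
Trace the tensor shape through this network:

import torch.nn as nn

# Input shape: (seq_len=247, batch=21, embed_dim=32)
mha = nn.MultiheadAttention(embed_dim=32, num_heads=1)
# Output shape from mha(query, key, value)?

Input shape: (247, 21, 32)
Output shape: (247, 21, 32)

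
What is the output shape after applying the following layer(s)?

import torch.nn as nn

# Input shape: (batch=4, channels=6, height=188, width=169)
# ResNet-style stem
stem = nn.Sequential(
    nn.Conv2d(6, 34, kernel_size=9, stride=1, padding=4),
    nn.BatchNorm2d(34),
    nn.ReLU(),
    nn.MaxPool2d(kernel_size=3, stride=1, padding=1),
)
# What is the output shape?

Input shape: (4, 6, 188, 169)
  -> after Conv2d 9x9 stride=1: (4, 34, 188, 169)
Output shape: (4, 34, 188, 169)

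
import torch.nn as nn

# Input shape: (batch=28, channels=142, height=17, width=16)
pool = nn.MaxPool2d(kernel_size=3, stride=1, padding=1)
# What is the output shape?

Input shape: (28, 142, 17, 16)
Output shape: (28, 142, 17, 16)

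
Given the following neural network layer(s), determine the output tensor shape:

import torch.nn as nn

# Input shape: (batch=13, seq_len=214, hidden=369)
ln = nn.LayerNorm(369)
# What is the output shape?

Input shape: (13, 214, 369)
Output shape: (13, 214, 369)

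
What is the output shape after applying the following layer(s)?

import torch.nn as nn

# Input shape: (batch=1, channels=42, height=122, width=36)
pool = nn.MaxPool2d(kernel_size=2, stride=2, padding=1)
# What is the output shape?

Input shape: (1, 42, 122, 36)
Output shape: (1, 42, 62, 19)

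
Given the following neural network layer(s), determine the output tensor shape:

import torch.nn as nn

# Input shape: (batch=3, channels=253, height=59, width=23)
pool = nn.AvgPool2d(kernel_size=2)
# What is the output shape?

Input shape: (3, 253, 59, 23)
Output shape: (3, 253, 29, 11)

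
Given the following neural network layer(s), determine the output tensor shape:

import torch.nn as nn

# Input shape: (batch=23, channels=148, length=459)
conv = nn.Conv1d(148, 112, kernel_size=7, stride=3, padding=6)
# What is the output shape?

Input shape: (23, 148, 459)
Output shape: (23, 112, 155)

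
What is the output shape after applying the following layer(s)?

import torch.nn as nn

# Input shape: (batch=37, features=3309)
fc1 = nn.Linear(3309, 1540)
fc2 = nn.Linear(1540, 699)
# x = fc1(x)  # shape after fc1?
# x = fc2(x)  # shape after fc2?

Input shape: (37, 3309)
  -> after fc1: (37, 1540)
Output shape: (37, 699)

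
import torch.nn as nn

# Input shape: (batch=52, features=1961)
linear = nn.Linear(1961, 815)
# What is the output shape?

Input shape: (52, 1961)
Output shape: (52, 815)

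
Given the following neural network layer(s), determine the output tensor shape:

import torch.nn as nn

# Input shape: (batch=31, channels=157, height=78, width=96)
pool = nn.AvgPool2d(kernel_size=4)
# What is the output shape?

Input shape: (31, 157, 78, 96)
Output shape: (31, 157, 19, 24)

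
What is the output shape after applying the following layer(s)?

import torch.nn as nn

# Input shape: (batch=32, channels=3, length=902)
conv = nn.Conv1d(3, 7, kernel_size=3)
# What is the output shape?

Input shape: (32, 3, 902)
Output shape: (32, 7, 900)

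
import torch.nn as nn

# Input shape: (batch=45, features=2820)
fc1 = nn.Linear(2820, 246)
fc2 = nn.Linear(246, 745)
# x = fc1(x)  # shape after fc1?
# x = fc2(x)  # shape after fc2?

Input shape: (45, 2820)
  -> after fc1: (45, 246)
Output shape: (45, 745)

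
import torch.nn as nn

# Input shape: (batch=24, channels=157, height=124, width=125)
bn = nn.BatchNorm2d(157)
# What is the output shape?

Input shape: (24, 157, 124, 125)
Output shape: (24, 157, 124, 125)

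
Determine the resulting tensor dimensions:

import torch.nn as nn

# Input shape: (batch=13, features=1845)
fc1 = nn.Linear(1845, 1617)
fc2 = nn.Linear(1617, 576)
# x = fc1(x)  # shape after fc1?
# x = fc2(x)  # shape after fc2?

Input shape: (13, 1845)
  -> after fc1: (13, 1617)
Output shape: (13, 576)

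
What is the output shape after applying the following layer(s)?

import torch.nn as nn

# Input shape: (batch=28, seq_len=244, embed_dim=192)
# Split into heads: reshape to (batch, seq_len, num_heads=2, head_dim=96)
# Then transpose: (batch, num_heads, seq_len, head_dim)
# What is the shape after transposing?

Input shape: (28, 244, 192)
  -> after reshape: (28, 244, 2, 96)
Output shape: (28, 2, 244, 96)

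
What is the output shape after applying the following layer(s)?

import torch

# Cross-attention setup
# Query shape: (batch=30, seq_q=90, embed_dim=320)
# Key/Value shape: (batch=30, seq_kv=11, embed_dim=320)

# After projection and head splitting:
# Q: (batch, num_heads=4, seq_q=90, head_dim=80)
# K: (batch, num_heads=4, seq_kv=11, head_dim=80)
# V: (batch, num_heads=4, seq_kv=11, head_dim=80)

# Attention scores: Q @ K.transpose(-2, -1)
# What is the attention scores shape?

Input shape: (30, 90, 320)
Output shape: (30, 4, 90, 11)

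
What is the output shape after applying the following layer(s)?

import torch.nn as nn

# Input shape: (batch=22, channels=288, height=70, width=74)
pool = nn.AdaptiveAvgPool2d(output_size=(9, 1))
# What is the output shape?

Input shape: (22, 288, 70, 74)
Output shape: (22, 288, 9, 1)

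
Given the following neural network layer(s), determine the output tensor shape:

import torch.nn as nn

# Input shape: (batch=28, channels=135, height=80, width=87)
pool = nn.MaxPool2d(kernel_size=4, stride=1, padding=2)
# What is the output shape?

Input shape: (28, 135, 80, 87)
Output shape: (28, 135, 81, 88)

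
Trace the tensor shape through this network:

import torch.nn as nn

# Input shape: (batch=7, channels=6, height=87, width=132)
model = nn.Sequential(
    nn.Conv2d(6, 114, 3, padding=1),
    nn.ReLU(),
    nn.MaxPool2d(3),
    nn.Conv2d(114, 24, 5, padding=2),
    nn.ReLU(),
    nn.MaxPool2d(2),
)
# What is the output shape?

Input shape: (7, 6, 87, 132)
  -> after first Conv2d: (7, 114, 87, 132)
  -> after first MaxPool2d: (7, 114, 29, 44)
  -> after second Conv2d: (7, 24, 29, 44)
Output shape: (7, 24, 14, 22)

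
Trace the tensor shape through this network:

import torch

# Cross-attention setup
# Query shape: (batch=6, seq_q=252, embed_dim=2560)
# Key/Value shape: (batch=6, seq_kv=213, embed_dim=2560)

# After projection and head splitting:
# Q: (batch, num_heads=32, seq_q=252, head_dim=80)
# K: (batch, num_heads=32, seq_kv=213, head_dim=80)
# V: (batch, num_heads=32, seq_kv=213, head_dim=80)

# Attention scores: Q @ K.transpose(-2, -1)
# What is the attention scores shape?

Input shape: (6, 252, 2560)
Output shape: (6, 32, 252, 213)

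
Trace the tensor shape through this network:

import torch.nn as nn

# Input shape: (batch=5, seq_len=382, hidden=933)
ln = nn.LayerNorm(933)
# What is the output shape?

Input shape: (5, 382, 933)
Output shape: (5, 382, 933)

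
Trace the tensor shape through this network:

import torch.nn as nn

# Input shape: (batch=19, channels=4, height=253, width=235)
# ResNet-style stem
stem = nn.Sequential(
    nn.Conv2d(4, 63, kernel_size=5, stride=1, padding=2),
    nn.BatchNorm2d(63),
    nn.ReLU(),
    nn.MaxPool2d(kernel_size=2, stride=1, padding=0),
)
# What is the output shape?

Input shape: (19, 4, 253, 235)
  -> after Conv2d 5x5 stride=1: (19, 63, 253, 235)
Output shape: (19, 63, 252, 234)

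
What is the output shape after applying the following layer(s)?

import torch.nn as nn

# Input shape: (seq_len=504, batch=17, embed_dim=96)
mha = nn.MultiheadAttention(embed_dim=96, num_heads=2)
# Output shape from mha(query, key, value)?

Input shape: (504, 17, 96)
Output shape: (504, 17, 96)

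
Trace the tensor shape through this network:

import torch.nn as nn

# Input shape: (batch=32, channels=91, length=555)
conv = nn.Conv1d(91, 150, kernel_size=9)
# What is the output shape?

Input shape: (32, 91, 555)
Output shape: (32, 150, 547)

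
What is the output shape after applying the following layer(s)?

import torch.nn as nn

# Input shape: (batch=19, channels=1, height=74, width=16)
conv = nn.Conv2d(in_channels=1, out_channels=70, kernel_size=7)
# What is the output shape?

Input shape: (19, 1, 74, 16)
Output shape: (19, 70, 68, 10)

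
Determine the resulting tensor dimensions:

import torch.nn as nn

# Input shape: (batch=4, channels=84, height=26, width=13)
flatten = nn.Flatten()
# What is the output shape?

Input shape: (4, 84, 26, 13)
Output shape: (4, 28392)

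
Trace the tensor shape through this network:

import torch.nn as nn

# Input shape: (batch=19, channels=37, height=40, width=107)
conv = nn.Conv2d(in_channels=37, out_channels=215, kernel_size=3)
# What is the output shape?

Input shape: (19, 37, 40, 107)
Output shape: (19, 215, 38, 105)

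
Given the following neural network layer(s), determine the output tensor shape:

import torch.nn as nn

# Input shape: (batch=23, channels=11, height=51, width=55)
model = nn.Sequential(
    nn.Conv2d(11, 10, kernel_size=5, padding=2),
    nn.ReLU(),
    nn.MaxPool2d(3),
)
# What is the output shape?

Input shape: (23, 11, 51, 55)
  -> after Conv2d: (23, 10, 51, 55)
  -> after ReLU: (23, 10, 51, 55)
Output shape: (23, 10, 17, 18)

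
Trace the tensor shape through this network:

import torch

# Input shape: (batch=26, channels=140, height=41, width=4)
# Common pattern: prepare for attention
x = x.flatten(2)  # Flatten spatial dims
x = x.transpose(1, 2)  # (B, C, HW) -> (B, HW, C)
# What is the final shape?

Input shape: (26, 140, 41, 4)
  -> after flatten(2): (26, 140, 164)
Output shape: (26, 164, 140)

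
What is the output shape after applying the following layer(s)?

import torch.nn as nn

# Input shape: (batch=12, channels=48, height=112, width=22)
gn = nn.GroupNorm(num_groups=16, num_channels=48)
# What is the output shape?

Input shape: (12, 48, 112, 22)
Output shape: (12, 48, 112, 22)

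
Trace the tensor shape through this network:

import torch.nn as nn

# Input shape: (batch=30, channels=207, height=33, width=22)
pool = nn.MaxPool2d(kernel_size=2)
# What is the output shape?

Input shape: (30, 207, 33, 22)
Output shape: (30, 207, 16, 11)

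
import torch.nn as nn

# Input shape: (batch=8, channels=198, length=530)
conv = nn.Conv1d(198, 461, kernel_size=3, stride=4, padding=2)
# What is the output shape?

Input shape: (8, 198, 530)
Output shape: (8, 461, 133)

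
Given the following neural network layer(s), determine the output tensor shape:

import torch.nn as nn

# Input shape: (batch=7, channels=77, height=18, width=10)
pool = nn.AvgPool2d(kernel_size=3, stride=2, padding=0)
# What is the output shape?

Input shape: (7, 77, 18, 10)
Output shape: (7, 77, 8, 4)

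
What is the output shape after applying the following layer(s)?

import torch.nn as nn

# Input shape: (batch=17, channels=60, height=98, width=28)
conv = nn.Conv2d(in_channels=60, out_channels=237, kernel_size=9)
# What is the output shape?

Input shape: (17, 60, 98, 28)
Output shape: (17, 237, 90, 20)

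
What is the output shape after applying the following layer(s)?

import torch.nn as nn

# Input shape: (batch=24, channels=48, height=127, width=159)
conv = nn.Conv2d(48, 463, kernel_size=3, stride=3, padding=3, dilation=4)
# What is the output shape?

Input shape: (24, 48, 127, 159)
Output shape: (24, 463, 42, 53)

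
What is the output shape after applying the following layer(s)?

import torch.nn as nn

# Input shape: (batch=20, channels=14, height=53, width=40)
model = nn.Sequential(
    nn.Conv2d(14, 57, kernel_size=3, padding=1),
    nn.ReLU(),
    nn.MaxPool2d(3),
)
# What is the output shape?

Input shape: (20, 14, 53, 40)
  -> after Conv2d: (20, 57, 53, 40)
  -> after ReLU: (20, 57, 53, 40)
Output shape: (20, 57, 17, 13)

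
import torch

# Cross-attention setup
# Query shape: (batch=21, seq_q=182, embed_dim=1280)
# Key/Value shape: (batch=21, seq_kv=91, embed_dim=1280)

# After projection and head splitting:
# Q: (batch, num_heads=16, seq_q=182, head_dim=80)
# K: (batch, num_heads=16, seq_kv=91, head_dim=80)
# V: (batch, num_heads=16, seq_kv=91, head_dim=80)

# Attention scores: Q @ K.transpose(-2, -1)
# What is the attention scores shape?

Input shape: (21, 182, 1280)
Output shape: (21, 16, 182, 91)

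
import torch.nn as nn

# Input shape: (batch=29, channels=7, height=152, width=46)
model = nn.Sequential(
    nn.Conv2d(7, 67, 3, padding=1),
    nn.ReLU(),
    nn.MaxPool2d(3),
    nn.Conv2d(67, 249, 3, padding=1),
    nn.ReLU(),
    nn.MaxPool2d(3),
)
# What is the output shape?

Input shape: (29, 7, 152, 46)
  -> after first Conv2d: (29, 67, 152, 46)
  -> after first MaxPool2d: (29, 67, 50, 15)
  -> after second Conv2d: (29, 249, 50, 15)
Output shape: (29, 249, 16, 5)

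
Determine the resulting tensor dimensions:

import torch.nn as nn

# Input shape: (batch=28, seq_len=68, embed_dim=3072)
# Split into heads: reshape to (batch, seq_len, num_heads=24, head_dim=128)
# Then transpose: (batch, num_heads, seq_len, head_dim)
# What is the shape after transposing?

Input shape: (28, 68, 3072)
  -> after reshape: (28, 68, 24, 128)
Output shape: (28, 24, 68, 128)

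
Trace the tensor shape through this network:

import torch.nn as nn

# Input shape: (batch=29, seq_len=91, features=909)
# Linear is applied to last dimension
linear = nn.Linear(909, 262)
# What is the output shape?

Input shape: (29, 91, 909)
Output shape: (29, 91, 262)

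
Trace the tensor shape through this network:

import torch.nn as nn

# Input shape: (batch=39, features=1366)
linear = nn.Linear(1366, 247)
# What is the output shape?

Input shape: (39, 1366)
Output shape: (39, 247)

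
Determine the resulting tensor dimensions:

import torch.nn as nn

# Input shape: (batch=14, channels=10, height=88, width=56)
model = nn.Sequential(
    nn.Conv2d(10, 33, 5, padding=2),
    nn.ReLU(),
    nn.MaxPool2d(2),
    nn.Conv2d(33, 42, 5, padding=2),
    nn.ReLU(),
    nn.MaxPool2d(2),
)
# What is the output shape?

Input shape: (14, 10, 88, 56)
  -> after first Conv2d: (14, 33, 88, 56)
  -> after first MaxPool2d: (14, 33, 44, 28)
  -> after second Conv2d: (14, 42, 44, 28)
Output shape: (14, 42, 22, 14)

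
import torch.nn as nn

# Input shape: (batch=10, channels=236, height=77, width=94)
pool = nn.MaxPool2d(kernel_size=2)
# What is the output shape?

Input shape: (10, 236, 77, 94)
Output shape: (10, 236, 38, 47)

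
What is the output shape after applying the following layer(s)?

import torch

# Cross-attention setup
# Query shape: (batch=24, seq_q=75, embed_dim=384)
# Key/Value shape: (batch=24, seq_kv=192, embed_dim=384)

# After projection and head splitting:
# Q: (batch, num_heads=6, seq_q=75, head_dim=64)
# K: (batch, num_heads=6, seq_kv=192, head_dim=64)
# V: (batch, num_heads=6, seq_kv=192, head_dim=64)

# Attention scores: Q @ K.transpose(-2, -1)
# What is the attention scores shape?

Input shape: (24, 75, 384)
Output shape: (24, 6, 75, 192)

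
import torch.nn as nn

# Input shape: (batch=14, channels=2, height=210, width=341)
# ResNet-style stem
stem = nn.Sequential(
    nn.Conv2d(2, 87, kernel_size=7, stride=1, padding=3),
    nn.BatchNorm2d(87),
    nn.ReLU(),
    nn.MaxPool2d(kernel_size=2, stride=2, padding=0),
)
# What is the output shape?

Input shape: (14, 2, 210, 341)
  -> after Conv2d 7x7 stride=1: (14, 87, 210, 341)
Output shape: (14, 87, 105, 170)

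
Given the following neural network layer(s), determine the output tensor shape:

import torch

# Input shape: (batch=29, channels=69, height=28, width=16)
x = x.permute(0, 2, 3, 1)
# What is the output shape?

Input shape: (29, 69, 28, 16)
Output shape: (29, 28, 16, 69)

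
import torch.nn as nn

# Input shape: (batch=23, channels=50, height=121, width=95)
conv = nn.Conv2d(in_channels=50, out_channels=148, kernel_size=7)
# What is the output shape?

Input shape: (23, 50, 121, 95)
Output shape: (23, 148, 115, 89)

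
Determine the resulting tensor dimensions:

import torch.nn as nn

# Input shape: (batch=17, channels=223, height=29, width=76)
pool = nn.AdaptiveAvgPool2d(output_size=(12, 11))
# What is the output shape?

Input shape: (17, 223, 29, 76)
Output shape: (17, 223, 12, 11)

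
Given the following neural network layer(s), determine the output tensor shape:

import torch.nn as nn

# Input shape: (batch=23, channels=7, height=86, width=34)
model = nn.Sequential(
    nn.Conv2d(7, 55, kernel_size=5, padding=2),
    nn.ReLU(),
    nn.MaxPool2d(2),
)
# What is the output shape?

Input shape: (23, 7, 86, 34)
  -> after Conv2d: (23, 55, 86, 34)
  -> after ReLU: (23, 55, 86, 34)
Output shape: (23, 55, 43, 17)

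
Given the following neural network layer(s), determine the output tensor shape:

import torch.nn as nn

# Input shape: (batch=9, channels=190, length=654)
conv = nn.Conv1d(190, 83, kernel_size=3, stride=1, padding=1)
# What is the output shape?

Input shape: (9, 190, 654)
Output shape: (9, 83, 654)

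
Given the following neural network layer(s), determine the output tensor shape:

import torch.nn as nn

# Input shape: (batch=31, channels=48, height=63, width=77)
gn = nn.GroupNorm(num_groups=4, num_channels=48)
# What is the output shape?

Input shape: (31, 48, 63, 77)
Output shape: (31, 48, 63, 77)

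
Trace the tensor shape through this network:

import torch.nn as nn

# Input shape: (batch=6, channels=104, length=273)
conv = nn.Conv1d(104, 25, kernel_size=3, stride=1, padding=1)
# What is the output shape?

Input shape: (6, 104, 273)
Output shape: (6, 25, 273)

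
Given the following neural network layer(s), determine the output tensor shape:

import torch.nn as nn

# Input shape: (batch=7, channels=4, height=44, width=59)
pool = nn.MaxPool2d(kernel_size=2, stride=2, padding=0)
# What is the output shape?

Input shape: (7, 4, 44, 59)
Output shape: (7, 4, 22, 29)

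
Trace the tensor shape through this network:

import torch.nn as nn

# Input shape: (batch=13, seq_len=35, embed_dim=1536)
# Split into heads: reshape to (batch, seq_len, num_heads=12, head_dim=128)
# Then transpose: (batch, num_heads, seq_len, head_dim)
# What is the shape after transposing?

Input shape: (13, 35, 1536)
  -> after reshape: (13, 35, 12, 128)
Output shape: (13, 12, 35, 128)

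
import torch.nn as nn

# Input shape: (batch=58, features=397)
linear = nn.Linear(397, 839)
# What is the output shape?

Input shape: (58, 397)
Output shape: (58, 839)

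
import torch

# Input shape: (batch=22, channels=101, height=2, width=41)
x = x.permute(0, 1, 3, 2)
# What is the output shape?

Input shape: (22, 101, 2, 41)
Output shape: (22, 101, 41, 2)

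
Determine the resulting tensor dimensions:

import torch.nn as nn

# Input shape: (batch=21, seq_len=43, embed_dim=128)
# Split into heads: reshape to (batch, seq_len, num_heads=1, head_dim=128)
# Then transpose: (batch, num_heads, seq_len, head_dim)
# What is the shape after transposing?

Input shape: (21, 43, 128)
  -> after reshape: (21, 43, 1, 128)
Output shape: (21, 1, 43, 128)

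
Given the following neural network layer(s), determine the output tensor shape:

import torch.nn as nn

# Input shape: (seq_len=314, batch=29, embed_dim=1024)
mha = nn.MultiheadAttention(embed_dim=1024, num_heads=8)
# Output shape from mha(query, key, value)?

Input shape: (314, 29, 1024)
Output shape: (314, 29, 1024)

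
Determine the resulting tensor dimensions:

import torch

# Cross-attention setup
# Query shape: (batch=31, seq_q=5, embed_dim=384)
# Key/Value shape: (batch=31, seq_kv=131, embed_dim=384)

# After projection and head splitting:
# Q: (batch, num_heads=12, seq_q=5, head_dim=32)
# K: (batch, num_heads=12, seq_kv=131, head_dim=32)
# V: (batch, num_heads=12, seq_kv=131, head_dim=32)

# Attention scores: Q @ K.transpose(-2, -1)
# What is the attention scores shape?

Input shape: (31, 5, 384)
Output shape: (31, 12, 5, 131)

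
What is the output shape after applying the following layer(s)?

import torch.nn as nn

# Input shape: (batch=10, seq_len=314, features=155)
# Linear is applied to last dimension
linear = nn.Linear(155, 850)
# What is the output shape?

Input shape: (10, 314, 155)
Output shape: (10, 314, 850)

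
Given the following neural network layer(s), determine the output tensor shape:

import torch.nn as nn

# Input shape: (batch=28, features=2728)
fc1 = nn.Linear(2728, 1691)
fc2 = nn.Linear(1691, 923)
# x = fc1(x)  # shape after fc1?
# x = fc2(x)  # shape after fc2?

Input shape: (28, 2728)
  -> after fc1: (28, 1691)
Output shape: (28, 923)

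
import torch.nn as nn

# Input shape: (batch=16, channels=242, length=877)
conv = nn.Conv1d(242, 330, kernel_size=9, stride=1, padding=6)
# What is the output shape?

Input shape: (16, 242, 877)
Output shape: (16, 330, 881)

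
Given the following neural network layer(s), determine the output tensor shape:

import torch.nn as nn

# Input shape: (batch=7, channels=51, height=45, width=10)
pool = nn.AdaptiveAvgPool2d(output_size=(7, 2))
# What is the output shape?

Input shape: (7, 51, 45, 10)
Output shape: (7, 51, 7, 2)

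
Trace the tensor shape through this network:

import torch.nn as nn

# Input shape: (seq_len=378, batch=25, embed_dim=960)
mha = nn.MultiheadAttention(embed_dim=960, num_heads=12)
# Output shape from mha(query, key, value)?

Input shape: (378, 25, 960)
Output shape: (378, 25, 960)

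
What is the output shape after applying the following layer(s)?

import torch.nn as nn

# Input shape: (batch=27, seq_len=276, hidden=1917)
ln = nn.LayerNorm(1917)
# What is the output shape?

Input shape: (27, 276, 1917)
Output shape: (27, 276, 1917)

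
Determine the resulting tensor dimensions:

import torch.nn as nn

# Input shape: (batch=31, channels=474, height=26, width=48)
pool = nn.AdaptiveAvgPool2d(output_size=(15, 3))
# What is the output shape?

Input shape: (31, 474, 26, 48)
Output shape: (31, 474, 15, 3)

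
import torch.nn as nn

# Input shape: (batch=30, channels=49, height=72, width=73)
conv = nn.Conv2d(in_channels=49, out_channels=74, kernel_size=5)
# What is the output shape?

Input shape: (30, 49, 72, 73)
Output shape: (30, 74, 68, 69)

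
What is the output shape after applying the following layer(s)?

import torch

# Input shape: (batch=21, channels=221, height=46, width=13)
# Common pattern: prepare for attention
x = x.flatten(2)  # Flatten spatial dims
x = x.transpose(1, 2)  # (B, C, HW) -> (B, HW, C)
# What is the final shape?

Input shape: (21, 221, 46, 13)
  -> after flatten(2): (21, 221, 598)
Output shape: (21, 598, 221)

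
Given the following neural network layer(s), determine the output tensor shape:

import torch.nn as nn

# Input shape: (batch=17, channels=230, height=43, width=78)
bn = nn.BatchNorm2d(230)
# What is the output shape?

Input shape: (17, 230, 43, 78)
Output shape: (17, 230, 43, 78)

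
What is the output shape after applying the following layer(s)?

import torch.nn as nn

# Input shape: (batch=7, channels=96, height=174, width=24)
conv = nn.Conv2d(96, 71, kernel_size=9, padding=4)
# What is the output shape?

Input shape: (7, 96, 174, 24)
Output shape: (7, 71, 174, 24)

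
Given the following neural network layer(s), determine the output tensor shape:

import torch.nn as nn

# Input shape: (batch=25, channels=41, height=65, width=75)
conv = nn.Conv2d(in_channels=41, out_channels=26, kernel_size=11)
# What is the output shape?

Input shape: (25, 41, 65, 75)
Output shape: (25, 26, 55, 65)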